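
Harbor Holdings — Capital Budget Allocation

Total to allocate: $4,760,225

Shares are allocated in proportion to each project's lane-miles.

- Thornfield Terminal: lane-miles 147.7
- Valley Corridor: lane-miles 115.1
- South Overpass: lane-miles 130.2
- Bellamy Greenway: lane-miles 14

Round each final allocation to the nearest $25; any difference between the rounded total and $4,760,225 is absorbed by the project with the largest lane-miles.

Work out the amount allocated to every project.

Lane-miles total: 147.7 + 115.1 + 130.2 + 14 = 407.
Raw shares: Thornfield Terminal 1,727,482.14; Valley Corridor 1,346,196.31; South Overpass 1,522,804.16; Bellamy Greenway 163,742.38.
At nearest $25: Thornfield Terminal $1,727,475; Valley Corridor $1,346,200; South Overpass $1,522,800; Bellamy Greenway $163,750. Sum = $4,760,225.
Sum already equals the total — no adjustment.

Thornfield Terminal: $1,727,475; Valley Corridor: $1,346,200; South Overpass: $1,522,800; Bellamy Greenway: $163,750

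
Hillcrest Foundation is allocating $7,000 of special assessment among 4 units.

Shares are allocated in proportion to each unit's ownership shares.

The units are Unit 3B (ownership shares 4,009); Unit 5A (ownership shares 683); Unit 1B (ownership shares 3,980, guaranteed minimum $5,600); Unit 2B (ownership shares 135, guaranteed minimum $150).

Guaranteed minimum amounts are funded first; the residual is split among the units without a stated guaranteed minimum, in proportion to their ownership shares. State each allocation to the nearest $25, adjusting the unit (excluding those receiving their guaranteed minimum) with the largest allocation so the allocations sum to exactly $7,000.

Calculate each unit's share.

Fund the minimums — Unit 1B $5,600; Unit 2B $150. Remaining pool $1,250.
Remaining pool split over remaining ownership shares 4,692: Unit 3B 1,068.04 → $1,075; Unit 5A 181.96 → $175.

Unit 3B: $1,075 | Unit 5A: $175 | Unit 1B: $5,600 | Unit 2B: $150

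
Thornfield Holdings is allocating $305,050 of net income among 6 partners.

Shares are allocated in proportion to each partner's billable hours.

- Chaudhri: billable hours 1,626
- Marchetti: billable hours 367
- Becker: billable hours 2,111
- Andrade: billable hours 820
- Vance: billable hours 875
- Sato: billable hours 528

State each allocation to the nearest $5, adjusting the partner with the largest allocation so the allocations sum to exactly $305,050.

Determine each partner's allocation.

Total billable hours = 6,327.
Pro-rata amounts: Chaudhri 1,626/6,327 × $305,050 = 78,395.97; Marchetti 367/6,327 × $305,050 = 17,694.54; Becker 2,111/6,327 × $305,050 = 101,779.76; Andrade 820/6,327 × $305,050 = 39,535.48; Vance 875/6,327 × $305,050 = 42,187.25; Sato 528/6,327 × $305,050 = 25,456.99.
Rounded to nearest $5: Chaudhri $78,395; Marchetti $17,695; Becker $101,780; Andrade $39,535; Vance $42,185; Sato $25,455. Sum = $305,045.
Difference $305,050 − $305,045 = +$5 applied to largest allocation (Becker): Becker becomes $101,785.

Chaudhri: $78,395; Marchetti: $17,695; Becker: $101,785; Andrade: $39,535; Vance: $42,185; Sato: $25,455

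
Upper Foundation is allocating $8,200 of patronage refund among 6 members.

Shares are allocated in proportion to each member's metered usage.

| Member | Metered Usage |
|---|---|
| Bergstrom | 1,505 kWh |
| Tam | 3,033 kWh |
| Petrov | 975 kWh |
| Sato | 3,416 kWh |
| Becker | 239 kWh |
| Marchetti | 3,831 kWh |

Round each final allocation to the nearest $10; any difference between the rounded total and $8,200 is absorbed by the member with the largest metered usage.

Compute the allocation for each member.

Combined metered usage = 1,505 + 3,033 + 975 + 3,416 + 239 + 3,831 = 12,999.
Unrounded shares: Bergstrom 949.38; Tam 1,913.27; Petrov 615.05; Sato 2,154.87; Becker 150.77; Marchetti 2,416.66.
Rounded to nearest $10: Bergstrom $950; Tam $1,910; Petrov $620; Sato $2,150; Becker $150; Marchetti $2,420. Sum = $8,200.
No rounding difference to absorb.

Bergstrom: $950 · Tam: $1,910 · Petrov: $620 · Sato: $2,150 · Becker: $150 · Marchetti: $2,420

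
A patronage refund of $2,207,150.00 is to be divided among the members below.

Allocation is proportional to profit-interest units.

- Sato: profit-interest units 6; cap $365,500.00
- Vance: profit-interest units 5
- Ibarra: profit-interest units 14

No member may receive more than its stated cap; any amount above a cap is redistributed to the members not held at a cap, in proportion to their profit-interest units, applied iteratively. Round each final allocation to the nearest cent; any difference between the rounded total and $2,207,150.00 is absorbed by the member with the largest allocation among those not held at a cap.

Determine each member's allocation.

Sato: $365,500.00; Vance: $484,644.74; Ibarra: $1,357,005.26

Profit-interest units total: 25.
Unconstrained shares: Sato 529,716.0000; Vance 441,430.0000; Ibarra 1,236,004.0000.
Capped: Sato ($365,500.00); remaining pool $1,841,650.00 reallocated over remaining profit-interest units 19.
Remaining shares: Vance 484,644.7368 → $484,644.74; Ibarra 1,357,005.2632 → $1,357,005.26.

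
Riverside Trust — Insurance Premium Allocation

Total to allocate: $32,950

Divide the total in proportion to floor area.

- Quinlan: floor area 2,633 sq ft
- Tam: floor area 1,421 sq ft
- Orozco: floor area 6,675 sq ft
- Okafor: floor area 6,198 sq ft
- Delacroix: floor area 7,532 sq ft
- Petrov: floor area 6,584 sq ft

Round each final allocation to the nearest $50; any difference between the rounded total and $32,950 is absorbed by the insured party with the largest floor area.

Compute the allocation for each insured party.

Quinlan: $2,800; Tam: $1,500; Orozco: $7,100; Okafor: $6,600; Delacroix: $7,950; Petrov: $7,000

Floor area total: 31,043.
Raw shares: Quinlan 2,633/31,043 × $32,950 = 2,794.75; Tam 1,421/31,043 × $32,950 = 1,508.29; Orozco 6,675/31,043 × $32,950 = 7,085.05; Okafor 6,198/31,043 × $32,950 = 6,578.75; Delacroix 7,532/31,043 × $32,950 = 7,994.70; Petrov 6,584/31,043 × $32,950 = 6,988.46.
Rounded to nearest $50: Quinlan $2,800; Tam $1,500; Orozco $7,100; Okafor $6,600; Delacroix $8,000; Petrov $7,000. Sum = $33,000.
Difference $32,950 − $33,000 = −$50 applied to largest floor area (Delacroix): Delacroix becomes $7,950.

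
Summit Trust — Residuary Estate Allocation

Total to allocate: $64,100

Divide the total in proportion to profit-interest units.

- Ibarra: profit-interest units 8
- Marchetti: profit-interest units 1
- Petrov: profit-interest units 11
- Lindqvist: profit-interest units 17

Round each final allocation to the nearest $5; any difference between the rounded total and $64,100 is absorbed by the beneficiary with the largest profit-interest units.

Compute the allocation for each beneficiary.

Ibarra: $13,860 · Marchetti: $1,730 · Petrov: $19,055 · Lindqvist: $29,455

Total profit-interest units = 8 + 1 + 11 + 17 = 37.
Raw shares: Ibarra 13,859.46; Marchetti 1,732.43; Petrov 19,056.76; Lindqvist 29,451.35.
At nearest $5: Ibarra $13,860; Marchetti $1,730; Petrov $19,055; Lindqvist $29,450. Sum = $64,095.
Difference $64,100 − $64,095 = +$5 applied to largest profit-interest units (Lindqvist): Lindqvist becomes $29,455.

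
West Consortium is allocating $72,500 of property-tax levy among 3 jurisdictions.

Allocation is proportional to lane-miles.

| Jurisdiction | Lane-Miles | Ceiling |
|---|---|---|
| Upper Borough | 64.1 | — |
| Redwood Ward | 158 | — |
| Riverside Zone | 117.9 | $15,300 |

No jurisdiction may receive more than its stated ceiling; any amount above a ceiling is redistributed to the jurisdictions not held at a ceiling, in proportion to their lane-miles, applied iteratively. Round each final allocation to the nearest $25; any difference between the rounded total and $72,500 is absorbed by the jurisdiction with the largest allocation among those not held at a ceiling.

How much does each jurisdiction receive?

Upper Borough: $16,500 · Redwood Ward: $40,700 · Riverside Zone: $15,300

Total lane-miles = 340.
Unconstrained shares: Upper Borough 13,668.38; Redwood Ward 33,691.18; Riverside Zone 25,140.44.
Cap binds for Riverside Zone ($15,300); remaining pool $57,200 reallocated over remaining lane-miles 222.1.
Redistributed shares: Upper Borough 16,508.42 → $16,500; Redwood Ward 40,691.58 → $40,700.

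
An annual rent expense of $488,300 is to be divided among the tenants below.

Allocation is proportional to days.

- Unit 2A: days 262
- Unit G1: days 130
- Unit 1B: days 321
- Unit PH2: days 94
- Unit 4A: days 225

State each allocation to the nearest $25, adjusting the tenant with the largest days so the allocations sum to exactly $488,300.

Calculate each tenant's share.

Unit 2A: $123,975 · Unit G1: $61,500 · Unit 1B: $151,900 · Unit PH2: $44,475 · Unit 4A: $106,450

Sum of days: 262 + 130 + 321 + 94 + 225 = 1,032.
Raw shares: Unit 2A 123,967.64; Unit G1 61,510.66; Unit 1B 151,884.01; Unit PH2 44,476.94; Unit 4A 106,460.76.
Rounded to nearest $25: Unit 2A $123,975; Unit G1 $61,500; Unit 1B $151,875; Unit PH2 $44,475; Unit 4A $106,450. Sum = $488,275.
Difference $488,300 − $488,275 = +$25 applied to largest days (Unit 1B): Unit 1B becomes $151,900.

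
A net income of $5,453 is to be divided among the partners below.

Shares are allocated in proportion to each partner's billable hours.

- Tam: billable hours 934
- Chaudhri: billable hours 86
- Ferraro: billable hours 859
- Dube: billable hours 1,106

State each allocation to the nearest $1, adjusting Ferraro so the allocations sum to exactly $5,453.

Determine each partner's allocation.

Tam: $1,706; Chaudhri: $157; Ferraro: $1,570; Dube: $2,020

Sum of billable hours: 2,985.
Unrounded shares: Tam 934/2,985 × $5,453 = 1,706.23; Chaudhri 86/2,985 × $5,453 = 157.10; Ferraro 859/2,985 × $5,453 = 1,569.22; Dube 1,106/2,985 × $5,453 = 2,020.44.
At nearest $1: Tam $1,706; Chaudhri $157; Ferraro $1,569; Dube $2,020. Sum = $5,452.
Difference $5,453 − $5,452 = +$1 applied to Ferraro: Ferraro becomes $1,570.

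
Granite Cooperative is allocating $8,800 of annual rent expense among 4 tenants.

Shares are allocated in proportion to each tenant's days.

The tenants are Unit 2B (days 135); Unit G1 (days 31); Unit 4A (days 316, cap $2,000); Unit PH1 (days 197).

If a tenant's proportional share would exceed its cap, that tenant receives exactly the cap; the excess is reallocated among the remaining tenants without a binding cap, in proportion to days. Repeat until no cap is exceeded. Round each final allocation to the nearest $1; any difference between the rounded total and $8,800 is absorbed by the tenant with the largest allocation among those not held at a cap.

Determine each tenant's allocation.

Combined days = 679.
Proportional shares (ignoring caps): Unit 2B 1,749.63; Unit G1 401.77; Unit 4A 4,095.43; Unit PH1 2,553.17.
Cap binds for Unit 4A ($2,000); balance $6,800 reallocated over remaining days 363.
Remaining shares: Unit 2B 2,528.93 → $2,529; Unit G1 580.72 → $581; Unit PH1 3,690.36 → $3,690.

Unit 2B: $2,529 · Unit G1: $581 · Unit 4A: $2,000 · Unit PH1: $3,690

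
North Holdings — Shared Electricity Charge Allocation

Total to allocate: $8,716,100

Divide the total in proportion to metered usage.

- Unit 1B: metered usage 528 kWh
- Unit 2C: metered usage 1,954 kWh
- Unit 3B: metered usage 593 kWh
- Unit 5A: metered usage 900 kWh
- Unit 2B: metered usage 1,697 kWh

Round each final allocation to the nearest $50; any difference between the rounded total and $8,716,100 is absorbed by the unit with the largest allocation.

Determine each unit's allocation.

Unit 1B: $811,350; Unit 2C: $3,002,750; Unit 3B: $911,250; Unit 5A: $1,383,000; Unit 2B: $2,607,750

Total metered usage = 5,672.
Proportional shares: Unit 1B 528/5,672 × $8,716,100 = 811,371.79; Unit 2C 1,954/5,672 × $8,716,100 = 3,002,690.30; Unit 3B 593/5,672 × $8,716,100 = 911,256.58; Unit 5A 900/5,672 × $8,716,100 = 1,383,020.10; Unit 2B 1,697/5,672 × $8,716,100 = 2,607,761.23.
Rounded to nearest $50: Unit 1B $811,350; Unit 2C $3,002,700; Unit 3B $911,250; Unit 5A $1,383,000; Unit 2B $2,607,750. Sum = $8,716,050.
Difference $8,716,100 − $8,716,050 = +$50 applied to largest allocation (Unit 2C): Unit 2C becomes $3,002,750.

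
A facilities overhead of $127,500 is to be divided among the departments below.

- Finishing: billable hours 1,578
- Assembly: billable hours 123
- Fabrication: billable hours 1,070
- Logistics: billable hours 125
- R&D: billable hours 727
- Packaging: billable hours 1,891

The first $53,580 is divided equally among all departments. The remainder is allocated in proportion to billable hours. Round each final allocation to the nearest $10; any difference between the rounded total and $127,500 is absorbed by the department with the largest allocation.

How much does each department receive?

Finishing: $30,080 · Assembly: $10,580 · Fabrication: $23,270 · Logistics: $10,610 · R&D: $18,680 · Packaging: $34,280

$53,580 shared equally gives $8,930 per department.
Remainder $73,920 by billable hours (total 5,514): Finishing 21,154.47 → $21,150; Assembly 1,648.92 → $1,650; Fabrication 14,344.29 → $14,340; Logistics 1,675.73 → $1,680; R&D 9,746.07 → $9,750; Packaging 25,350.51 → $25,350.
Totals: Finishing $8,930 + $21,150 = $30,080; Assembly $8,930 + $1,650 = $10,580; Fabrication $8,930 + $14,340 = $23,270; Logistics $8,930 + $1,680 = $10,610; R&D $8,930 + $9,750 = $18,680; Packaging $8,930 + $25,350 = $34,280.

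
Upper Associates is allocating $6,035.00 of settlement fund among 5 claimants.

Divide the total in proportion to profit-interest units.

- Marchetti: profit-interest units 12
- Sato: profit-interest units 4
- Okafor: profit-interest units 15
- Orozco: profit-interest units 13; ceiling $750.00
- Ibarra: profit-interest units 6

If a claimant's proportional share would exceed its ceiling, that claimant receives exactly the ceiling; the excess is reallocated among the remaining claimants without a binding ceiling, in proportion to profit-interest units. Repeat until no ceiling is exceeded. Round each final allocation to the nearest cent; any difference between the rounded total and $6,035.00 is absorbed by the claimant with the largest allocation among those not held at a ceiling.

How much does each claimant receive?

Total profit-interest units = 50.
Pro-rata shares before constraints: Marchetti 1,448.4000; Sato 482.8000; Okafor 1,810.5000; Orozco 1,569.1000; Ibarra 724.2000.
Held at cap: Orozco ($750.00); remaining pool $5,285.00 reallocated over remaining profit-interest units 37.
Remaining shares: Marchetti 1,714.0541 → $1,714.05; Sato 571.3514 → $571.35; Okafor 2,142.5676 → $2,142.57; Ibarra 857.0270 → $857.03.

Marchetti: $1,714.05 · Sato: $571.35 · Okafor: $2,142.57 · Orozco: $750.00 · Ibarra: $857.03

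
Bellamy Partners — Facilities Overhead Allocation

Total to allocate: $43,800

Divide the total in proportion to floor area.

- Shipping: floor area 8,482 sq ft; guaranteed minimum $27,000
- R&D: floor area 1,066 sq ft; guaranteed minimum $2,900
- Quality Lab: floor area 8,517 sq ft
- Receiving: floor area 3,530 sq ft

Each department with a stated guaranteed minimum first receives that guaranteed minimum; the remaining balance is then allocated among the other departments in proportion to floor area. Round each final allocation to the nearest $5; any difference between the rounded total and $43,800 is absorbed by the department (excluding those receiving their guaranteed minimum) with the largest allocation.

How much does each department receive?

Shipping: $27,000; R&D: $2,900; Quality Lab: $9,825; Receiving: $4,075

Fund the minimums — Shipping $27,000; R&D $2,900. Balance $13,900.
Balance split over remaining floor area 12,047: Quality Lab 9,827.04 → $9,825; Receiving 4,072.96 → $4,075.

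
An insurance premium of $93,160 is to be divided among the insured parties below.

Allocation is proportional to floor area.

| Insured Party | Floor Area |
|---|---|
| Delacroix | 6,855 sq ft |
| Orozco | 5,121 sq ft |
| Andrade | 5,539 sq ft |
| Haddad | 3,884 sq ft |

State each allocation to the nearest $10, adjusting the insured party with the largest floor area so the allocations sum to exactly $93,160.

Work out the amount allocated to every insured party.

Delacroix: $29,850 · Orozco: $22,290 · Andrade: $24,110 · Haddad: $16,910

Total floor area = 21,399.
Unrounded shares: Delacroix 6,855/21,399 × $93,160 = 29,843.07; Orozco 5,121/21,399 × $93,160 = 22,294.14; Andrade 5,539/21,399 × $93,160 = 24,113.90; Haddad 3,884/21,399 × $93,160 = 16,908.89.
At nearest $10: Delacroix $29,840; Orozco $22,290; Andrade $24,110; Haddad $16,910. Sum = $93,150.
Difference $93,160 − $93,150 = +$10 applied to largest floor area (Delacroix): Delacroix becomes $29,850.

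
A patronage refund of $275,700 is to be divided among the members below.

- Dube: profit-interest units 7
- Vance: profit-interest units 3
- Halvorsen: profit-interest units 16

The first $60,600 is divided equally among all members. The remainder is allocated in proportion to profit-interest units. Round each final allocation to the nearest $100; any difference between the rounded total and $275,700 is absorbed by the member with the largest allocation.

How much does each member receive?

Dube: $78,100 | Vance: $45,000 | Halvorsen: $152,600

$60,600 shared equally gives $20,200 per member.
Remainder $215,100 by profit-interest units (total 26): Dube 57,911.54 → $57,900; Vance 24,819.23 → $24,800; Halvorsen 132,369.23 → $132,400.
Totals: Dube $20,200 + $57,900 = $78,100; Vance $20,200 + $24,800 = $45,000; Halvorsen $20,200 + $132,400 = $152,600.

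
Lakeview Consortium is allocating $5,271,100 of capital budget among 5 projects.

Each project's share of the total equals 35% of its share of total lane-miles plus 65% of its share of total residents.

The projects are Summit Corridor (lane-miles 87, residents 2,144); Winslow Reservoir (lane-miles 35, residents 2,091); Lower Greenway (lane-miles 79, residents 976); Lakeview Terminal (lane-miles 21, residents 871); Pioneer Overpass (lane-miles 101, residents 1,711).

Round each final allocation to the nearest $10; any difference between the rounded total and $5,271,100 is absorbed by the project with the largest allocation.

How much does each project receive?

Totals — lane-miles 323, residents 7,793.
Blended shares (35% lane-miles + 65% residents): Summit Corridor 0.2731; Winslow Reservoir 0.2123; Lower Greenway 0.1670; Lakeview Terminal 0.0954; Pioneer Overpass 0.2522.
Raw shares: Summit Corridor 1,439,535.29; Winslow Reservoir 1,119,224.34; Lower Greenway 880,326.97; Lakeview Terminal 502,883.75; Pioneer Overpass 1,329,129.65.
Rounded to nearest $10: Summit Corridor $1,439,540; Winslow Reservoir $1,119,220; Lower Greenway $880,330; Lakeview Terminal $502,880; Pioneer Overpass $1,329,130. Sum = $5,271,100.
Rounded total matches; no reconciliation needed.

Summit Corridor: $1,439,540 · Winslow Reservoir: $1,119,220 · Lower Greenway: $880,330 · Lakeview Terminal: $502,880 · Pioneer Overpass: $1,329,130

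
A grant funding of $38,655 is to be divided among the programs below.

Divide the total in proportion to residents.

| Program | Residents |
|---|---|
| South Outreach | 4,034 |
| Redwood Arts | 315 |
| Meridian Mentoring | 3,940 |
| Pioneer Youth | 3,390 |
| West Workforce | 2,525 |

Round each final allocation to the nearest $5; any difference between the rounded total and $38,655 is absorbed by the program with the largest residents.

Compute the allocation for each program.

South Outreach: $10,985 · Redwood Arts: $855 · Meridian Mentoring: $10,720 · Pioneer Youth: $9,225 · West Workforce: $6,870

Residents total: 14,204.
Raw shares: South Outreach 4,034/14,204 × $38,655 = 10,978.19; Redwood Arts 315/14,204 × $38,655 = 857.25; Meridian Mentoring 3,940/14,204 × $38,655 = 10,722.38; Pioneer Youth 3,390/14,204 × $38,655 = 9,225.60; West Workforce 2,525/14,204 × $38,655 = 6,871.58.
At nearest $5: South Outreach $10,980; Redwood Arts $855; Meridian Mentoring $10,720; Pioneer Youth $9,225; West Workforce $6,870. Sum = $38,650.
Difference $38,655 − $38,650 = +$5 applied to largest residents (South Outreach): South Outreach becomes $10,985.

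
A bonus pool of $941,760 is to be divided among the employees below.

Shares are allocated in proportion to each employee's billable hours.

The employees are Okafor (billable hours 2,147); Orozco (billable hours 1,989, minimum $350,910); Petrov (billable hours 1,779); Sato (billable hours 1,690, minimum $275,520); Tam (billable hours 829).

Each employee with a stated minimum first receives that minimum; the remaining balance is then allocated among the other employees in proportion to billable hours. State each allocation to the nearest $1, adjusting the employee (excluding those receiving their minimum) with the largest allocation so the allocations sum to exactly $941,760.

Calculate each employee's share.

Okafor: $142,379; Orozco: $350,910; Petrov: $117,975; Sato: $275,520; Tam: $54,976

Guaranteed amounts: Orozco $350,910; Sato $275,520. Residual $315,330.
Residual split over remaining billable hours 4,755: Okafor 142,379.29 → $142,379; Petrov 117,975.20 → $117,975; Tam 54,975.51 → $54,976.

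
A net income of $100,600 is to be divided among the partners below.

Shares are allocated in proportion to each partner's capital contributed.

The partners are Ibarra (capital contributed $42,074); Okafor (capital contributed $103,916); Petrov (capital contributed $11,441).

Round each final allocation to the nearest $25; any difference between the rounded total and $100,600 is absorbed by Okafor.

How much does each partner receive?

Sum of capital contributed: 157,431.
Proportional shares: Ibarra 42,074/157,431 × $100,600 = 26,885.71; Okafor 103,916/157,431 × $100,600 = 66,403.37; Petrov 11,441/157,431 × $100,600 = 7,310.91.
At nearest $25: Ibarra $26,875; Okafor $66,400; Petrov $7,300. Sum = $100,575.
Difference $100,600 − $100,575 = +$25 applied to Okafor: Okafor becomes $66,425.

Ibarra: $26,875 | Okafor: $66,425 | Petrov: $7,300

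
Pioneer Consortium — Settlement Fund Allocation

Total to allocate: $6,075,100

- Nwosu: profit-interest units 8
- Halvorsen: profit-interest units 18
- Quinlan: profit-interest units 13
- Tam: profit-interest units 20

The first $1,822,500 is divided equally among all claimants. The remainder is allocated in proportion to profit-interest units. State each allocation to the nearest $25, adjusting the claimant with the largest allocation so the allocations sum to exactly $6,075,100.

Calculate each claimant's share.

First tranche $1,822,500 split equally: $455,625 each.
Remainder $4,252,600 by profit-interest units (total 59): Nwosu 576,623.73 → $576,625; Halvorsen 1,297,403.39 → $1,297,400; Quinlan 937,013.56 → $937,025; Tam 1,441,559.32 → $1,441,550.
Totals: Nwosu $455,625 + $576,625 = $1,032,250; Halvorsen $455,625 + $1,297,400 = $1,753,025; Quinlan $455,625 + $937,025 = $1,392,650; Tam $455,625 + $1,441,550 = $1,897,175.

Nwosu: $1,032,250; Halvorsen: $1,753,025; Quinlan: $1,392,650; Tam: $1,897,175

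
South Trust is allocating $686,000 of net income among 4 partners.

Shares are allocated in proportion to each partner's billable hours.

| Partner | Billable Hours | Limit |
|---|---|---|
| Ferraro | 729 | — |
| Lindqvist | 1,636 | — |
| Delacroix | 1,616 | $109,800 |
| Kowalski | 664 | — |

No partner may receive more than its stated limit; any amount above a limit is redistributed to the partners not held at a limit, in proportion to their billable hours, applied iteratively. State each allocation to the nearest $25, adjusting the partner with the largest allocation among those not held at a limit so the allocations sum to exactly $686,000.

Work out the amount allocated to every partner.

Ferraro: $138,675 | Lindqvist: $311,225 | Delacroix: $109,800 | Kowalski: $126,300

Sum of billable hours: 4,645.
Proportional shares (ignoring caps): Ferraro 107,662.86; Lindqvist 241,613.78; Delacroix 238,660.06; Kowalski 98,063.29.
Cap binds for Delacroix ($109,800); residual $576,200 reallocated over remaining billable hours 3,029.
Shares after redistribution: Ferraro 138,676.06 → $138,675; Lindqvist 311,212.68 → $311,225; Kowalski 126,311.26 → $126,300.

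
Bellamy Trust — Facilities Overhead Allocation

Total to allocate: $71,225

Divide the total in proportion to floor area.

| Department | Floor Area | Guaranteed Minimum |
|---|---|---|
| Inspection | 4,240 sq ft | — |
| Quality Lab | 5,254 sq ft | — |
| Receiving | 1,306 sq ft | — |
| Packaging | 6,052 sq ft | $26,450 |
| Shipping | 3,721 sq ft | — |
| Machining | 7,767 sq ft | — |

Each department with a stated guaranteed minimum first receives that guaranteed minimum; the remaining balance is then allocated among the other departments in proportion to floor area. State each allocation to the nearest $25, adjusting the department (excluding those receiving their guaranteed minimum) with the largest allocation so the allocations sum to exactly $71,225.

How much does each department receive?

Inspection: $8,525 · Quality Lab: $10,550 · Receiving: $2,625 · Packaging: $26,450 · Shipping: $7,475 · Machining: $15,600

Minimums first: Packaging $26,450. Remaining pool $44,775.
Remaining pool split over remaining floor area 22,288: Inspection 8,517.86 → $8,525; Quality Lab 10,554.91 → $10,550; Receiving 2,623.66 → $2,625; Shipping 7,475.22 → $7,475; Machining 15,603.35 → $15,600.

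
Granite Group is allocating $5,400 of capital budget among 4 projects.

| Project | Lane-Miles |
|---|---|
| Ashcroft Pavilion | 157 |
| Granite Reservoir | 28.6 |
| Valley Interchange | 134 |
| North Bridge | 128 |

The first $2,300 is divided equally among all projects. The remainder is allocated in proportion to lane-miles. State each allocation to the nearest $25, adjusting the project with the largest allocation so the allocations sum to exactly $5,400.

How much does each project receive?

First tranche $2,300 split equally: $575 each.
Remainder $3,100 by lane-miles (total 447.6): Ashcroft Pavilion 1,087.35 → $1,075; Granite Reservoir 198.08 → $200; Valley Interchange 928.06 → $925; North Bridge 886.51 → $875.
Rounding difference +$25 on remainder applied to Ashcroft Pavilion.
Totals: Ashcroft Pavilion $575 + $1,100 = $1,675; Granite Reservoir $575 + $200 = $775; Valley Interchange $575 + $925 = $1,500; North Bridge $575 + $875 = $1,450.

Ashcroft Pavilion: $1,675; Granite Reservoir: $775; Valley Interchange: $1,500; North Bridge: $1,450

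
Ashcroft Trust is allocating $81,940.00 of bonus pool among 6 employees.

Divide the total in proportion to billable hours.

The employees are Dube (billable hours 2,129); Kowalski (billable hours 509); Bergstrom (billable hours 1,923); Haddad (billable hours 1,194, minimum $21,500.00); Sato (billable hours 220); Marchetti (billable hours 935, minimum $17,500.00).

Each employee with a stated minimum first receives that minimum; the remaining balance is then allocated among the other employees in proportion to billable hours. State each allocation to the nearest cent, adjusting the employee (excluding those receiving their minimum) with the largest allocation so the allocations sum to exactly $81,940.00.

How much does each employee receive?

Minimums first: Haddad $21,500.00; Marchetti $17,500.00. Balance $42,940.00.
Balance split over remaining billable hours 4,781: Dube 19,121.3679 → $19,121.37; Kowalski 4,571.5248 → $4,571.52; Bergstrom 17,271.2027 → $17,271.20; Sato 1,975.9046 → $1,975.90.
Rounding difference +$0.01 applied to Dube → $19,121.38.

Dube: $19,121.38 · Kowalski: $4,571.52 · Bergstrom: $17,271.20 · Haddad: $21,500.00 · Sato: $1,975.90 · Marchetti: $17,500.00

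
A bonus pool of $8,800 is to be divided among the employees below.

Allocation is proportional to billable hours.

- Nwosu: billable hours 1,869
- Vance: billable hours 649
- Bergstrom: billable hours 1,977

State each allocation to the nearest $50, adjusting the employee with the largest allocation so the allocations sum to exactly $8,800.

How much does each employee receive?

Nwosu: $3,650; Vance: $1,250; Bergstrom: $3,900

Sum of billable hours: 4,495.
Unrounded shares: Nwosu 1,869/4,495 × $8,800 = 3,659.00; Vance 649/4,495 × $8,800 = 1,270.57; Bergstrom 1,977/4,495 × $8,800 = 3,870.43.
Rounded to nearest $50: Nwosu $3,650; Vance $1,250; Bergstrom $3,850. Sum = $8,750.
Difference $8,800 − $8,750 = +$50 applied to largest allocation (Bergstrom): Bergstrom becomes $3,900.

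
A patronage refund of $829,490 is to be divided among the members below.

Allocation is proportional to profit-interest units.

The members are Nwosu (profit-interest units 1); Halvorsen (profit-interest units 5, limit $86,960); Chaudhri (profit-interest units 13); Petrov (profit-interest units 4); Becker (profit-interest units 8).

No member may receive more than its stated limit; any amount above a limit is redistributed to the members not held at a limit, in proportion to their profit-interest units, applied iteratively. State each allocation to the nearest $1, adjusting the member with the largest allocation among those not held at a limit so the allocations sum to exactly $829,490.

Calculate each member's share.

Profit-interest units total: 31.
Pro-rata shares before constraints: Nwosu 26,757.74; Halvorsen 133,788.71; Chaudhri 347,850.65; Petrov 107,030.97; Becker 214,061.94.
Capped: Halvorsen ($86,960); remaining pool $742,530 reallocated over remaining profit-interest units 26.
Remaining shares: Nwosu 28,558.85 → $28,559; Chaudhri 371,265.00 → $371,265; Petrov 114,235.38 → $114,235; Becker 228,470.77 → $228,471.

Nwosu: $28,559; Halvorsen: $86,960; Chaudhri: $371,265; Petrov: $114,235; Becker: $228,471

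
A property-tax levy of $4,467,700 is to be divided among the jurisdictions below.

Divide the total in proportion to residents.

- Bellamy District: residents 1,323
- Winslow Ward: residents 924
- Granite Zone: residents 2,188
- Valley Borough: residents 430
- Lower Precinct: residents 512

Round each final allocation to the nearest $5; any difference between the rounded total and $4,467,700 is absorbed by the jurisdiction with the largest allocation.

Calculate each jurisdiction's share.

Bellamy District: $1,099,270 · Winslow Ward: $767,745 · Granite Zone: $1,817,985 · Valley Borough: $357,285 · Lower Precinct: $425,415

Sum of residents: 5,377.
Proportional shares: Bellamy District 1,323/5,377 × $4,467,700 = 1,099,268.57; Winslow Ward 924/5,377 × $4,467,700 = 767,743.13; Granite Zone 2,188/5,377 × $4,467,700 = 1,817,989.14; Valley Borough 430/5,377 × $4,467,700 = 357,283.06; Lower Precinct 512/5,377 × $4,467,700 = 425,416.11.
After rounding ($5): Bellamy District $1,099,270; Winslow Ward $767,745; Granite Zone $1,817,990; Valley Borough $357,285; Lower Precinct $425,415. Sum = $4,467,705.
Difference $4,467,700 − $4,467,705 = −$5 applied to largest allocation (Granite Zone): Granite Zone becomes $1,817,985.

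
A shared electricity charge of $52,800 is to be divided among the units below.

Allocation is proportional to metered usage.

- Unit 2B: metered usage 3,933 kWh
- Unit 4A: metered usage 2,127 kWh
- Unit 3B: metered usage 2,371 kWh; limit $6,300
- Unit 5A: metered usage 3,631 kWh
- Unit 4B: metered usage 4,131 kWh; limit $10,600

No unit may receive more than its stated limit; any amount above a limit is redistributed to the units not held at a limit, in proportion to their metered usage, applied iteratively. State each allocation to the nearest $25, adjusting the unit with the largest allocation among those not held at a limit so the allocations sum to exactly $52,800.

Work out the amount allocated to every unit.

Sum of metered usage: 16,193.
Pro-rata shares before constraints: Unit 2B 12,824.21; Unit 4A 6,935.44; Unit 3B 7,731.04; Unit 5A 11,839.49; Unit 4B 13,469.82.
Held at cap: Unit 3B ($6,300), Unit 4B ($10,600); remaining pool $35,900 reallocated over remaining metered usage 9,691.
Remaining shares: Unit 2B 14,569.67 → $14,575; Unit 4A 7,879.40 → $7,875; Unit 5A 13,450.92 → $13,450.

Unit 2B: $14,575 | Unit 4A: $7,875 | Unit 3B: $6,300 | Unit 5A: $13,450 | Unit 4B: $10,600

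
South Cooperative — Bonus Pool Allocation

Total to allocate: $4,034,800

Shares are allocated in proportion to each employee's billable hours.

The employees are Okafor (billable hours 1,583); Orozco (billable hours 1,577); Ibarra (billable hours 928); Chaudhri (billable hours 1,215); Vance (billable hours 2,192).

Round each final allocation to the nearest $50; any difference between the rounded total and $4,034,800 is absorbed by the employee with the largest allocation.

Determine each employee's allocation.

Total billable hours = 7,495.
Raw shares: Okafor 1,583/7,495 × $4,034,800 = 852,179.91; Orozco 1,577/7,495 × $4,034,800 = 848,949.91; Ibarra 928/7,495 × $4,034,800 = 499,572.30; Chaudhri 1,215/7,495 × $4,034,800 = 654,073.65; Vance 2,192/7,495 × $4,034,800 = 1,180,024.23.
After rounding ($50): Okafor $852,200; Orozco $848,950; Ibarra $499,550; Chaudhri $654,050; Vance $1,180,000. Sum = $4,034,750.
Difference $4,034,800 − $4,034,750 = +$50 applied to largest allocation (Vance): Vance becomes $1,180,050.

Okafor: $852,200; Orozco: $848,950; Ibarra: $499,550; Chaudhri: $654,050; Vance: $1,180,050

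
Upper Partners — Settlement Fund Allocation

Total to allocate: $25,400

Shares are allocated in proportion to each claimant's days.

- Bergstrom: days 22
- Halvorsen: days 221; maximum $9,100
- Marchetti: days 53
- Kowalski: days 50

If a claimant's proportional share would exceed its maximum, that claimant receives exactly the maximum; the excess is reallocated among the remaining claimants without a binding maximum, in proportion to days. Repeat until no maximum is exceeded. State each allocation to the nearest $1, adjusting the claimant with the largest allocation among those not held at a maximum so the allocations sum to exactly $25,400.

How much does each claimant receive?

Bergstrom: $2,869 · Halvorsen: $9,100 · Marchetti: $6,911 · Kowalski: $6,520

Sum of days: 346.
Unconstrained shares: Bergstrom 1,615.03; Halvorsen 16,223.70; Marchetti 3,890.75; Kowalski 3,670.52.
Held at cap: Halvorsen ($9,100); remaining pool $16,300 reallocated over remaining days 125.
Shares after redistribution: Bergstrom 2,868.80 → $2,869; Marchetti 6,911.20 → $6,911; Kowalski 6,520.00 → $6,520.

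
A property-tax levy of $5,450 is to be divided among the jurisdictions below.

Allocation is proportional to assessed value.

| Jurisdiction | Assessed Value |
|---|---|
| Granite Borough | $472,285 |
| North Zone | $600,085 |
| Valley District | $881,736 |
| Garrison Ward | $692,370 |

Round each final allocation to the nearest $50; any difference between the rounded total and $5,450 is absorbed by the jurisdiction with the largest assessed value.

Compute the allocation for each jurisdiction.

Granite Borough: $950; North Zone: $1,250; Valley District: $1,800; Garrison Ward: $1,450

Combined assessed value = 472,285 + 600,085 + 881,736 + 692,370 = 2,646,476.
Raw shares: Granite Borough 972.60; North Zone 1,235.78; Valley District 1,815.80; Garrison Ward 1,425.83.
After rounding ($50): Granite Borough $950; North Zone $1,250; Valley District $1,800; Garrison Ward $1,450. Sum = $5,450.
No rounding difference to absorb.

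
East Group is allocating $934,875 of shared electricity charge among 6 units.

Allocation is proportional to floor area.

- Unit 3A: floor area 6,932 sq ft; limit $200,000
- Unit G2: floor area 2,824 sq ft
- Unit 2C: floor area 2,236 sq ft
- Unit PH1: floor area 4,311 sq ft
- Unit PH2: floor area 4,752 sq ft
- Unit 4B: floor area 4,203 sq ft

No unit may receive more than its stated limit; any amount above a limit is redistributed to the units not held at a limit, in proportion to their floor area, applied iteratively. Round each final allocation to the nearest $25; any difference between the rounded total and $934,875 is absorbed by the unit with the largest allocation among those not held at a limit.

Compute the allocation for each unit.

Combined floor area = 25,258.
Pro-rata shares before constraints: Unit 3A 256,574.29; Unit G2 104,524.78; Unit 2C 82,761.13; Unit PH1 159,563.15; Unit PH2 175,885.90; Unit 4B 155,565.75.
Capped: Unit 3A ($200,000); remaining pool $734,875 reallocated over remaining floor area 18,326.
Redistributed shares: Unit G2 113,242.77 → $113,250; Unit 2C 89,663.89 → $89,675; Unit PH1 172,871.66 → $172,875; Unit PH2 190,555.82 → $190,550; Unit 4B 168,540.85 → $168,550.
Rounding difference −$25 applied to Unit PH2 → $190,525.

Unit 3A: $200,000; Unit G2: $113,250; Unit 2C: $89,675; Unit PH1: $172,875; Unit PH2: $190,525; Unit 4B: $168,550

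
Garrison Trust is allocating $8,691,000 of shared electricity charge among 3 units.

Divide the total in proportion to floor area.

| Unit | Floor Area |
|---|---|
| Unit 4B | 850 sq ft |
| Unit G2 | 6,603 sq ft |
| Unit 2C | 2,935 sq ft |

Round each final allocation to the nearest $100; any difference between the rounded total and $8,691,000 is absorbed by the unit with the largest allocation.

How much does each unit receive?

Total floor area = 10,388.
Raw shares: Unit 4B 850/10,388 × $8,691,000 = 711,142.66; Unit G2 6,603/10,388 × $8,691,000 = 5,524,323.55; Unit 2C 2,935/10,388 × $8,691,000 = 2,455,533.79.
After rounding ($100): Unit 4B $711,100; Unit G2 $5,524,300; Unit 2C $2,455,500. Sum = $8,690,900.
Difference $8,691,000 − $8,690,900 = +$100 applied to largest allocation (Unit G2): Unit G2 becomes $5,524,400.

Unit 4B: $711,100 | Unit G2: $5,524,400 | Unit 2C: $2,455,500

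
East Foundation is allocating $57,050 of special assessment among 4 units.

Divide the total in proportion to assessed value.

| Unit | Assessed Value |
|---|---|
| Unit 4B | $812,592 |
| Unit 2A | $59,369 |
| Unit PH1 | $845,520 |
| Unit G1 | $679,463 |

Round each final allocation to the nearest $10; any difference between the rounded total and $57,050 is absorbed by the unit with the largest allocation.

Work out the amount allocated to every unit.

Total assessed value = 2,396,944.
Proportional shares: Unit 4B 812,592/2,396,944 × $57,050 = 19,340.62; Unit 2A 59,369/2,396,944 × $57,050 = 1,413.05; Unit PH1 845,520/2,396,944 × $57,050 = 20,124.34; Unit G1 679,463/2,396,944 × $57,050 = 16,171.99.
After rounding ($10): Unit 4B $19,340; Unit 2A $1,410; Unit PH1 $20,120; Unit G1 $16,170. Sum = $57,040.
Difference $57,050 − $57,040 = +$10 applied to largest allocation (Unit PH1): Unit PH1 becomes $20,130.

Unit 4B: $19,340 | Unit 2A: $1,410 | Unit PH1: $20,130 | Unit G1: $16,170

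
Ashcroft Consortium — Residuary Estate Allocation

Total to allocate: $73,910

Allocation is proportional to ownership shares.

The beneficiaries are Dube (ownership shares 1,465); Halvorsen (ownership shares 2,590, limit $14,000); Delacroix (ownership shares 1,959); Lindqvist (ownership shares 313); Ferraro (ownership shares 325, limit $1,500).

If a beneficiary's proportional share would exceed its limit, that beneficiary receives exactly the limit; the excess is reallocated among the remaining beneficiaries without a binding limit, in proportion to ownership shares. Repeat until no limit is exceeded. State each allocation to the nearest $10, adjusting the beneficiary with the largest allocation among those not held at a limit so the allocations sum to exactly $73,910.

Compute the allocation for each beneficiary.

Ownership shares total: 6,652.
Proportional shares (ignoring caps): Dube 16,277.53; Halvorsen 28,777.35; Delacroix 21,766.34; Lindqvist 3,477.73; Ferraro 3,611.06.
Held at cap: Halvorsen ($14,000), Ferraro ($1,500); residual $58,410 reallocated over remaining ownership shares 3,737.
Remaining shares: Dube 22,898.22 → $22,900; Delacroix 30,619.53 → $30,620; Lindqvist 4,892.25 → $4,890.

Dube: $22,900; Halvorsen: $14,000; Delacroix: $30,620; Lindqvist: $4,890; Ferraro: $1,500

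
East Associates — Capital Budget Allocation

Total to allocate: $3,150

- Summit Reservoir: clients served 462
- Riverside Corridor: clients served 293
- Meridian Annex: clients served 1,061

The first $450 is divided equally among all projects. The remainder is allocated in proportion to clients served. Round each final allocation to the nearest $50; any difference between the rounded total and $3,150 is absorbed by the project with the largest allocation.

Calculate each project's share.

First tranche $450 split equally: $150 each.
Remainder $2,700 by clients served (total 1,816): Summit Reservoir 686.89 → $700; Riverside Corridor 435.63 → $450; Meridian Annex 1,577.48 → $1,600.
Rounding difference −$50 on remainder applied to Meridian Annex.
Totals: Summit Reservoir $150 + $700 = $850; Riverside Corridor $150 + $450 = $600; Meridian Annex $150 + $1,550 = $1,700.

Summit Reservoir: $850 | Riverside Corridor: $600 | Meridian Annex: $1,700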